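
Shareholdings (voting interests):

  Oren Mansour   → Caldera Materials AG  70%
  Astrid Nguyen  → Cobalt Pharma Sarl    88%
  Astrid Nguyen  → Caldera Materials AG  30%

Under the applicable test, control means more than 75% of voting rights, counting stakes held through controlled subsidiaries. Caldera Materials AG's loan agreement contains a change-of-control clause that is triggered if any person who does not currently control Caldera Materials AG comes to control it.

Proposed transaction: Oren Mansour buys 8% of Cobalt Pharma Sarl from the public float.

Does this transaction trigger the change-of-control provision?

The purchase changes only Oren's holdings, so Oren is the only person who could newly come to control Caldera.
Oren's largest direct stake is 70% in Caldera, which does not meet the threshold, so Oren controls no company.
In Caldera, Oren's side holds only 70%, not > 75%.
So before the transaction, Oren does not control Caldera.
After the purchase, Oren holds 8% of Cobalt directly.
Oren's side now holds 8% of Cobalt, not > 75%, so Oren still does not control Cobalt.
After the transaction, Oren's side holds 70% of Caldera, not > 75%, so Oren still does not control Caldera.
No new person acquires control, so the clause is not triggered.

No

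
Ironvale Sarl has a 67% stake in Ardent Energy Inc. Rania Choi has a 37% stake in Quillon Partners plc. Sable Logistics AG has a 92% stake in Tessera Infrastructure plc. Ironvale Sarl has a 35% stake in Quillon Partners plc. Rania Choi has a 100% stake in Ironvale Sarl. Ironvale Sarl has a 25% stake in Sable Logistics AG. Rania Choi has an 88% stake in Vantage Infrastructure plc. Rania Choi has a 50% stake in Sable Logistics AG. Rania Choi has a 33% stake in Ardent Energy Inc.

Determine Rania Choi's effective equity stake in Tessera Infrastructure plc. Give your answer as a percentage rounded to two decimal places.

Rania reaches Tessera along 2 paths.
Via Sable: 50% × 92% = 46%.
Via Ironvale → Sable: 100% × 25% × 92% = 23%.
Total: 46% + 23% = 69%.
Rounded: 69.00%.

69.00%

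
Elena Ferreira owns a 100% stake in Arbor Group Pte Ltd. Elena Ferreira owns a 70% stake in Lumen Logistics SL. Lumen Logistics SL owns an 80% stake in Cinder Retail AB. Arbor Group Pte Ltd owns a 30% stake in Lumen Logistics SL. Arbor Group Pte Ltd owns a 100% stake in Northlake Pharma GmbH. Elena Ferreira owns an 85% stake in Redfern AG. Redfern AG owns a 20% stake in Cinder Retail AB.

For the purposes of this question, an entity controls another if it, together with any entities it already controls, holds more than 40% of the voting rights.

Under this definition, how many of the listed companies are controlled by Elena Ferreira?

5

Elena holds 100% of Arbor, so Elena controls Arbor.
Elena holds 85% of Redfern, so Elena controls Redfern.
Elena and Arbor together hold 70% + 30% = 100% of Lumen, so Elena controls Lumen.
Arbor holds 100% of Northlake, so Elena controls Northlake.
Redfern and Lumen together hold 20% + 80% = 100% of Cinder, so Elena controls Cinder.
Elena controls 5 companies.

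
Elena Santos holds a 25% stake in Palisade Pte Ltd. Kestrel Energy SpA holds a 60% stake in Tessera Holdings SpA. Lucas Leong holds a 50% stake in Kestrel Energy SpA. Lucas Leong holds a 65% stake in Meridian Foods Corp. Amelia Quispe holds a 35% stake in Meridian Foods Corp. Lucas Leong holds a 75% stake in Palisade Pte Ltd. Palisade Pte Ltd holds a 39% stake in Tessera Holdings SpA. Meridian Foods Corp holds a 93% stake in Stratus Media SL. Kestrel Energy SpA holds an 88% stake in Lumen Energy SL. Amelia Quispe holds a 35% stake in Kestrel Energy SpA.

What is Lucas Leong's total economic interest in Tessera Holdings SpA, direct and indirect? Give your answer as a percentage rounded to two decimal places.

59.25%

Lucas reaches Tessera along 2 paths.
Via Palisade: 75% × 39% = 29.25%.
Via Kestrel: 50% × 60% = 30%.
Total: 29.25% + 30% = 59.25%.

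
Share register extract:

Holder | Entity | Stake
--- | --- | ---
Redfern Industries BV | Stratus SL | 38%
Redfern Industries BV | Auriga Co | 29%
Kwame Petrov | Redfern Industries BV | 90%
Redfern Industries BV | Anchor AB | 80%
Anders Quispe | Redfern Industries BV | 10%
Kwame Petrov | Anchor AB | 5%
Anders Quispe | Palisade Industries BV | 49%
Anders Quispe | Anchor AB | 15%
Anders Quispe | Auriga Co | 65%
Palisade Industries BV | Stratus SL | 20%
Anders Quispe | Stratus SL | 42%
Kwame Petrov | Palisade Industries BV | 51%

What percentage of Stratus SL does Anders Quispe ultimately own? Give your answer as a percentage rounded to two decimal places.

Anders reaches Stratus along 3 paths.
Direct stake: 42% = 42%.
Via Redfern: 10% × 38% = 3.8%.
Via Palisade: 49% × 20% = 9.8%.
Total: 42% + 3.8% + 9.8% = 55.6%.
Rounded: 55.60%.

55.60%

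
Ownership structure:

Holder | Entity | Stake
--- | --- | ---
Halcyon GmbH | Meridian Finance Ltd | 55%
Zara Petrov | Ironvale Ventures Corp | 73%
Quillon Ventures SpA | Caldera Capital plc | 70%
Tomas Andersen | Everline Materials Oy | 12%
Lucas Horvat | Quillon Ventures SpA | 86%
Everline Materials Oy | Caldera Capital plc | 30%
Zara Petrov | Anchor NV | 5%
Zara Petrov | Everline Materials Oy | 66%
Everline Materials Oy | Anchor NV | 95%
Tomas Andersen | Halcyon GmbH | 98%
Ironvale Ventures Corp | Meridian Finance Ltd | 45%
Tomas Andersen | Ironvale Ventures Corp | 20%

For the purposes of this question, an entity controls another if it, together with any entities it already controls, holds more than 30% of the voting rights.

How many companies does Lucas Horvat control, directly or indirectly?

Lucas holds 86% of Quillon, so Lucas controls Quillon.
Quillon holds 70% of Caldera, so Lucas controls Caldera.
No other company's threshold is met.
Lucas controls 2 companies.

2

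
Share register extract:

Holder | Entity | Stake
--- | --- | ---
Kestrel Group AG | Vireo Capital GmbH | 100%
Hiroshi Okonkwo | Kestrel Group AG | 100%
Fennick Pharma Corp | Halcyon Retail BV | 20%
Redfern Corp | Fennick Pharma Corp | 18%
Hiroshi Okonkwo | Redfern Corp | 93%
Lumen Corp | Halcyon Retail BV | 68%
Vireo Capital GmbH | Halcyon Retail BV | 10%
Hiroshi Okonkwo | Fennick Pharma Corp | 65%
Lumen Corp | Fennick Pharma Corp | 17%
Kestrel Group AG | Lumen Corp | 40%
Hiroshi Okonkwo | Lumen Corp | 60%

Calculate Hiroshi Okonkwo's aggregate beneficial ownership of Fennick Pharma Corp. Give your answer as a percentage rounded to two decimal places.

Hiroshi reaches Fennick along 4 paths.
Via Redfern: 93% × 18% = 16.74%.
Via Kestrel → Lumen: 100% × 40% × 17% = 6.8%.
Via Lumen: 60% × 17% = 10.2%.
Direct stake: 65% = 65%.
Total: 16.74% + 6.8% + 10.2% + 65% = 98.74%.

98.74%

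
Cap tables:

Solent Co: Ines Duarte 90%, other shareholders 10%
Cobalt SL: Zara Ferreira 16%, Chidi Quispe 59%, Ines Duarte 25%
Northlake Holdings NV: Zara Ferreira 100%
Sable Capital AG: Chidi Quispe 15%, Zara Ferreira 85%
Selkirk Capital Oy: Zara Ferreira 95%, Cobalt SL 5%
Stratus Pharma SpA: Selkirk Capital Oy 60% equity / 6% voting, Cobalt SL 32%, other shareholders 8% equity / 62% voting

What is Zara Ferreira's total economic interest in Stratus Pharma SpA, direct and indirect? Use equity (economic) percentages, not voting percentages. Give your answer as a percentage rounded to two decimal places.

62.60%

Zara reaches Stratus along 3 paths.
Via Selkirk: 95% × 60% = 57%.
Via Cobalt → Selkirk: 16% × 5% × 60% = 0.48%.
Via Cobalt: 16% × 32% = 5.12%.
Total: 57% + 0.48% + 5.12% = 62.6%.
Rounded: 62.60%.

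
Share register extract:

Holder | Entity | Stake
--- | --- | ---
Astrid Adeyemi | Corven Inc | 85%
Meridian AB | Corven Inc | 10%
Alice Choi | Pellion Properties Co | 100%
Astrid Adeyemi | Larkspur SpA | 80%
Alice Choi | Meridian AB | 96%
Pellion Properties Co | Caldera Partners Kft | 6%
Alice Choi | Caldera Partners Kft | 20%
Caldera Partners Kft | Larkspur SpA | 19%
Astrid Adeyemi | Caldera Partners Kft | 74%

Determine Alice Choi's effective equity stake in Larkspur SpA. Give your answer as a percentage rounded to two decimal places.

Alice reaches Larkspur along 2 paths.
Via Caldera: 20% × 19% = 3.8%.
Via Pellion → Caldera: 100% × 6% × 19% = 1.14%.
Total: 3.8% + 1.14% = 4.94%.

4.94%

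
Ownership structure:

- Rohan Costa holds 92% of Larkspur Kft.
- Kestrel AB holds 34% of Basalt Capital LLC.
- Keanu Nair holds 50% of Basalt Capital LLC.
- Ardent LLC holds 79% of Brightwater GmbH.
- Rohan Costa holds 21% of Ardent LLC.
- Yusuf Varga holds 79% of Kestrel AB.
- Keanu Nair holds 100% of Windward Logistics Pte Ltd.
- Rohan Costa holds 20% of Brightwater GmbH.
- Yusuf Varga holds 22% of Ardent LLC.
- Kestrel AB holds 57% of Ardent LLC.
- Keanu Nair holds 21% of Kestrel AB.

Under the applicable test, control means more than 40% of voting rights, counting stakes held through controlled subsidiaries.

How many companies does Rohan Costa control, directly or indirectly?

1

Rohan holds 92% of Larkspur, so Rohan controls Larkspur.
No other company's threshold is met.
Rohan controls 1 company.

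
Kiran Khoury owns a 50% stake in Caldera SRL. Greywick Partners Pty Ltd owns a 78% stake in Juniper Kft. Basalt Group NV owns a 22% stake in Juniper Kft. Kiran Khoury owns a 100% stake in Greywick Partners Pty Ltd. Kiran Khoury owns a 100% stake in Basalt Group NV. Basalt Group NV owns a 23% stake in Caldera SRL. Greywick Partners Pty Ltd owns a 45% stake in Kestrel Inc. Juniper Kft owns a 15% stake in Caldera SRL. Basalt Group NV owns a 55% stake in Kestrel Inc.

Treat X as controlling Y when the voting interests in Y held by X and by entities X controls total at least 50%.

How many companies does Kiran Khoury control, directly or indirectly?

5

Kiran holds 100% of Greywick, so Kiran controls Greywick.
Kiran holds 100% of Basalt, so Kiran controls Basalt.
Greywick and Basalt together hold 78% + 22% = 100% of Juniper, so Kiran controls Juniper.
Basalt and Greywick together hold 55% + 45% = 100% of Kestrel, so Kiran controls Kestrel.
Kiran and Basalt and Juniper together hold 50% + 23% + 15% = 88% of Caldera, so Kiran controls Caldera.
Kiran controls 5 companies.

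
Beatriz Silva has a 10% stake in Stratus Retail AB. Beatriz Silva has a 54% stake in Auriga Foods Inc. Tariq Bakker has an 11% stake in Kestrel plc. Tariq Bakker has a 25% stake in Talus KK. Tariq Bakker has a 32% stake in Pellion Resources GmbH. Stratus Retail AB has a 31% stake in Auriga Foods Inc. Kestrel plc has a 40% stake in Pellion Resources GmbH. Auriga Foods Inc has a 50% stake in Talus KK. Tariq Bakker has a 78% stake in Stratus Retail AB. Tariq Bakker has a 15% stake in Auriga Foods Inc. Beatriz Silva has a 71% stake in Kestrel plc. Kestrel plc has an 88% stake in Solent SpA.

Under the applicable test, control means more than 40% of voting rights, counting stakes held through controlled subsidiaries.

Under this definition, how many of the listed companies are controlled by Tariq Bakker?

Tariq holds 78% of Stratus, so Tariq controls Stratus.
Tariq and Stratus together hold 15% + 31% = 46% of Auriga, so Tariq controls Auriga.
Auriga and Tariq together hold 50% + 25% = 75% of Talus, so Tariq controls Talus.
No other company's threshold is met.
Tariq controls 3 companies.

3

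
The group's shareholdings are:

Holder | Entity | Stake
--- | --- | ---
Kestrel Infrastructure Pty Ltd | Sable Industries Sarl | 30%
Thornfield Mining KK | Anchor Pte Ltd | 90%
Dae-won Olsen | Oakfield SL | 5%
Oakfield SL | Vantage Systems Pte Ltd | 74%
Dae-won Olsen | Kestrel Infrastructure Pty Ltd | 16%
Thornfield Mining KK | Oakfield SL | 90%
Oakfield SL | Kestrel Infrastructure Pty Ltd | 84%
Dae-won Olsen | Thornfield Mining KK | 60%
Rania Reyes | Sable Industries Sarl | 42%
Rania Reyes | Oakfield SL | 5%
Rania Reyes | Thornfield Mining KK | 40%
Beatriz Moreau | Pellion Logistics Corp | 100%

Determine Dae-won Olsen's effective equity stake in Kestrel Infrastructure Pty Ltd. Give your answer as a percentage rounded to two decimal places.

Dae-won reaches Kestrel along 3 paths.
Direct stake: 16% = 16%.
Via Thornfield → Oakfield: 60% × 90% × 84% = 45.36%.
Via Oakfield: 5% × 84% = 4.2%.
Total: 16% + 45.36% + 4.2% = 65.56%.

65.56%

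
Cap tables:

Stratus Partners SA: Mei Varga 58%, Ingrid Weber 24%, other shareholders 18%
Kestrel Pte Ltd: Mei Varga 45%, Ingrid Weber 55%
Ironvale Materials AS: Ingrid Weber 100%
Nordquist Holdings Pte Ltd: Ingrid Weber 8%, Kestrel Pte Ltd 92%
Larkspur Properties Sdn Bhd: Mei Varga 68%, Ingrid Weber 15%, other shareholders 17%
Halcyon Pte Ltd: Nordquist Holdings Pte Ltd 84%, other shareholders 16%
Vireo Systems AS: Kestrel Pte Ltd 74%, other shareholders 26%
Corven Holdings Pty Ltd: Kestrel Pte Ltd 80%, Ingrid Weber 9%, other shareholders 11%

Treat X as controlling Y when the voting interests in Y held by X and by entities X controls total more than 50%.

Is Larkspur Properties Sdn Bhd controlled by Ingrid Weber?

No

Ingrid holds 55% of Kestrel, so Ingrid controls Kestrel.
Ingrid holds 100% of Ironvale, so Ingrid controls Ironvale.
Ingrid and Kestrel together hold 8% + 92% = 100% of Nordquist, so Ingrid controls Nordquist.
Nordquist holds 84% of Halcyon, so Ingrid controls Halcyon.
Kestrel holds 74% of Vireo, so Ingrid controls Vireo.
Kestrel and Ingrid together hold 80% + 9% = 89% of Corven, so Ingrid controls Corven.
In Larkspur, Ingrid's side holds only 15%, not > 50%.
So Ingrid does not control Larkspur.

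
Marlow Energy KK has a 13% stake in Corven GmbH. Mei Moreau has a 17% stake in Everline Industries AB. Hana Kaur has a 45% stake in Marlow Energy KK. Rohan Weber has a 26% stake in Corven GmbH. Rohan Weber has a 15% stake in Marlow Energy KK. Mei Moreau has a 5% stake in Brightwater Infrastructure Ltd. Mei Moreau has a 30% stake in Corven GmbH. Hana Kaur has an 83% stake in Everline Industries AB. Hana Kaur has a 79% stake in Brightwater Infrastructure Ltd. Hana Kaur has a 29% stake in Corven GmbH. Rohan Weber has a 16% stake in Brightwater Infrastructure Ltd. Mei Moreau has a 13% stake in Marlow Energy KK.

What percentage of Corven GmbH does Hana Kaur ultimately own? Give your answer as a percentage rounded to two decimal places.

34.85%

Hana reaches Corven along 2 paths.
Direct stake: 29% = 29%.
Via Marlow: 45% × 13% = 5.85%.
Total: 29% + 5.85% = 34.85%.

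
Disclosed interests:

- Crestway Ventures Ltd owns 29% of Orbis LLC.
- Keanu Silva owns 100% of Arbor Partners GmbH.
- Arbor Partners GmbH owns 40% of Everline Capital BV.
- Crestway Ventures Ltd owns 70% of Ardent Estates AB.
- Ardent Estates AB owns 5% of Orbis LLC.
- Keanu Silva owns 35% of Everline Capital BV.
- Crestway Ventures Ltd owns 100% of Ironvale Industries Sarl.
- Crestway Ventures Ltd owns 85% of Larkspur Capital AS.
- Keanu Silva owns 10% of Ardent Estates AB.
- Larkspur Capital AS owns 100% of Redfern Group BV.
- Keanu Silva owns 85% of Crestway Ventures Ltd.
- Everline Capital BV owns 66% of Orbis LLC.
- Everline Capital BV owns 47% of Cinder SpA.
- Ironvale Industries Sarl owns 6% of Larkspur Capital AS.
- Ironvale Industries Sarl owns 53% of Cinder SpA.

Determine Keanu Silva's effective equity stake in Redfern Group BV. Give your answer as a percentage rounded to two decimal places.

77.35%

Keanu reaches Redfern along 2 paths.
Via Crestway → Larkspur: 85% × 85% × 100% = 72.25%.
Via Crestway → Ironvale → Larkspur: 85% × 100% × 6% × 100% = 5.1%.
Total: 72.25% + 5.1% = 77.35%.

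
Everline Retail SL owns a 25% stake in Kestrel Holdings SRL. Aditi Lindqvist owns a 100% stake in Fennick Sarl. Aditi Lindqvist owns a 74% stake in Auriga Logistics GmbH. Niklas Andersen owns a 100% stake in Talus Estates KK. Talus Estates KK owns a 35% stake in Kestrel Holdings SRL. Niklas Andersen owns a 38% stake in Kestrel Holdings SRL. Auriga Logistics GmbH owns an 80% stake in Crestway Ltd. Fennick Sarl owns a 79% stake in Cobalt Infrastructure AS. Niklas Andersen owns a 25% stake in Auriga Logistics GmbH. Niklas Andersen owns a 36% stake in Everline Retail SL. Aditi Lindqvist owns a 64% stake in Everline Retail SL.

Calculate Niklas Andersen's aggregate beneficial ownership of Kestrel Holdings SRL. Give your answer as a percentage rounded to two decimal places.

Niklas reaches Kestrel along 3 paths.
Via Talus: 100% × 35% = 35%.
Direct stake: 38% = 38%.
Via Everline: 36% × 25% = 9%.
Total: 35% + 38% + 9% = 82%.
Rounded: 82.00%.

82.00%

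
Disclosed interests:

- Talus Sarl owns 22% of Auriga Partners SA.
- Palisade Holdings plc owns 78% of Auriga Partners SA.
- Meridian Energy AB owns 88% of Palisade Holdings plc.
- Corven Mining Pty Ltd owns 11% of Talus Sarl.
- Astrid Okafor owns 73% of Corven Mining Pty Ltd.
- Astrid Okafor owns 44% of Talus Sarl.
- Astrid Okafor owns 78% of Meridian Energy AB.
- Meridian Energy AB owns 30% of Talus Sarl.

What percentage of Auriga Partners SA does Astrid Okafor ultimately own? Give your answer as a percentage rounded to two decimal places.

70.13%

Astrid reaches Auriga along 4 paths.
Via Meridian → Talus: 78% × 30% × 22% = 5.148%.
Via Talus: 44% × 22% = 9.68%.
Via Corven → Talus: 73% × 11% × 22% = 1.7666%.
Via Meridian → Palisade: 78% × 88% × 78% = 53.5392%.
Total: 5.148% + 9.68% + 1.7666% + 53.5392% = 70.1338%.
Rounded: 70.13%.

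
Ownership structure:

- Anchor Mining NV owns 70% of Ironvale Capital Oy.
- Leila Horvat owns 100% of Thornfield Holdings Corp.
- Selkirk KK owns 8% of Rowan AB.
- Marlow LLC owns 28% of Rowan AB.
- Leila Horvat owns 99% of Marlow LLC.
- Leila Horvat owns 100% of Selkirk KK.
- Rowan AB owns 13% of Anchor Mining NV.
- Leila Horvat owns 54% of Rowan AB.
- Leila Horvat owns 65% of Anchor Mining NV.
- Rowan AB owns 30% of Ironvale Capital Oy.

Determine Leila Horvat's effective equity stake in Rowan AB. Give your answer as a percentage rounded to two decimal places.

Leila reaches Rowan along 3 paths.
Via Marlow: 99% × 28% = 27.72%.
Direct stake: 54% = 54%.
Via Selkirk: 100% × 8% = 8%.
Total: 27.72% + 54% + 8% = 89.72%.

89.72%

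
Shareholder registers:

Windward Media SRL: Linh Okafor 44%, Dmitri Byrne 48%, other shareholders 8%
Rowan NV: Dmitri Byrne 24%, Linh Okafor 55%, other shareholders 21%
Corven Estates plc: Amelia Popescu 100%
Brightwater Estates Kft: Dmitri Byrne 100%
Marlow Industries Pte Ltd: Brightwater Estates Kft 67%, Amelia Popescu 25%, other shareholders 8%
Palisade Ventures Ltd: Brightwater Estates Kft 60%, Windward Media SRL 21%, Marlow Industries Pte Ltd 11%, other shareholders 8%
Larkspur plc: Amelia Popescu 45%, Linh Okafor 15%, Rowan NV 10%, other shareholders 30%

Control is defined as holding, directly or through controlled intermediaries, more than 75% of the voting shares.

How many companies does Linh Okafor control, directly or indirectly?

0

Linh's largest direct stake is 55% in Rowan, which does not meet the threshold.
Linh controls 0 companies.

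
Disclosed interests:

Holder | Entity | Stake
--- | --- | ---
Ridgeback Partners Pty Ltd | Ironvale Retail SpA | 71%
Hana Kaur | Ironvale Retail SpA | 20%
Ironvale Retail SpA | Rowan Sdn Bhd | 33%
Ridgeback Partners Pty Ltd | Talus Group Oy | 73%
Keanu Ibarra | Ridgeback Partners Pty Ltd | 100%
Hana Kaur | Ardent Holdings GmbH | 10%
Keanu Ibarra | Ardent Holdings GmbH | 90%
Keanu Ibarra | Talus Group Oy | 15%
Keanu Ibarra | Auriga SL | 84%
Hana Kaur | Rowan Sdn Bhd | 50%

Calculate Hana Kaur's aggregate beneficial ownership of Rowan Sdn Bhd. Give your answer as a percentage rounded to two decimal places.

Hana reaches Rowan along 2 paths.
Direct stake: 50% = 50%.
Via Ironvale: 20% × 33% = 6.6%.
Total: 50% + 6.6% = 56.6%.
Rounded: 56.60%.

56.60%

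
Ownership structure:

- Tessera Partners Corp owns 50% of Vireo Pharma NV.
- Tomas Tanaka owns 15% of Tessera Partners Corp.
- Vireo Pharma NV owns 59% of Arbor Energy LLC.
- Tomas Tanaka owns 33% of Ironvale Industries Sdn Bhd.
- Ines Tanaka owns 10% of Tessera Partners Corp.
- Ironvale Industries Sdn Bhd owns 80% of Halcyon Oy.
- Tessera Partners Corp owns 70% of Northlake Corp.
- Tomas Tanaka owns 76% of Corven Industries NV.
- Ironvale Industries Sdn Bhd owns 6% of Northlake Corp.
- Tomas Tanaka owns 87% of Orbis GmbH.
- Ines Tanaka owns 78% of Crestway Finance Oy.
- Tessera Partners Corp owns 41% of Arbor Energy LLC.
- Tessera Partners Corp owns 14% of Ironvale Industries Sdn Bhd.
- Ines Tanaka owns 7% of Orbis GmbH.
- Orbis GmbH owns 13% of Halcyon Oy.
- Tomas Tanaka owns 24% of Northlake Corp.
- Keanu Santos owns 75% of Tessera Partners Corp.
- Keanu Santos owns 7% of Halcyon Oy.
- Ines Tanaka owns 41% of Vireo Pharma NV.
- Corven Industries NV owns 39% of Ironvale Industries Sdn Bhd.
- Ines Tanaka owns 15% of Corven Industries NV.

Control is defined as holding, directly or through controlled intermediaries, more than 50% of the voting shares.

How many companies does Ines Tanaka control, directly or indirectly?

1

Ines holds 78% of Crestway, so Ines controls Crestway.
No other company's threshold is met.
Ines controls 1 company.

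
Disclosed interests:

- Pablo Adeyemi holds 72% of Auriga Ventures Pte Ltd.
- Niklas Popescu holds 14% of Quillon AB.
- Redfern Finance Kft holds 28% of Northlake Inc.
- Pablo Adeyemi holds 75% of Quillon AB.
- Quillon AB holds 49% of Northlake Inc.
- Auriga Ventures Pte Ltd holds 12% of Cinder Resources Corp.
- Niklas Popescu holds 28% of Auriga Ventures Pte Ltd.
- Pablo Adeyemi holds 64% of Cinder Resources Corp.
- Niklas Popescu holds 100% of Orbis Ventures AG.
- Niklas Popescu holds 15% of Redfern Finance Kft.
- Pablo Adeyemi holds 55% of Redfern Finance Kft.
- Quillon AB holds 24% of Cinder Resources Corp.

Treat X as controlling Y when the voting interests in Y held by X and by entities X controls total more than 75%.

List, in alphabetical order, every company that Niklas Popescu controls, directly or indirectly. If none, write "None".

Niklas holds 100% of Orbis, so Niklas controls Orbis.
No other company's threshold is met.

Orbis Ventures AG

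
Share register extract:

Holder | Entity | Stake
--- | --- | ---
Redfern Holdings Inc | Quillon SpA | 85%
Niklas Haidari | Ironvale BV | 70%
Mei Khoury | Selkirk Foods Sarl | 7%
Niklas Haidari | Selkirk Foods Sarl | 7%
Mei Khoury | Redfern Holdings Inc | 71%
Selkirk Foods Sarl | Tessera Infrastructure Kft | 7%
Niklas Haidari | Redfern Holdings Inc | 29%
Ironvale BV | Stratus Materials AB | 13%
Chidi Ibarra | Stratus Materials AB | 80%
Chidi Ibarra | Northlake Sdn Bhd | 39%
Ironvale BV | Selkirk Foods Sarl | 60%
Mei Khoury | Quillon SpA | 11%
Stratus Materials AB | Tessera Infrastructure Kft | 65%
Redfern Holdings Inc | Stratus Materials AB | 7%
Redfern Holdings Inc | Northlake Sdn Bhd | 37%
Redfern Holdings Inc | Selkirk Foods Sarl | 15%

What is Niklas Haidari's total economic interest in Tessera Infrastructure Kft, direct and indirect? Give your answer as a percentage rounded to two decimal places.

10.97%

Niklas reaches Tessera along 5 paths.
Via Redfern → Stratus: 29% × 7% × 65% = 1.3195%.
Via Ironvale → Stratus: 70% × 13% × 65% = 5.915%.
Via Selkirk: 7% × 7% = 0.49%.
Via Redfern → Selkirk: 29% × 15% × 7% = 0.3045%.
Via Ironvale → Selkirk: 70% × 60% × 7% = 2.94%.
Total: 1.3195% + 5.915% + 0.49% + 0.3045% + 2.94% = 10.969%.
Rounded: 10.97%.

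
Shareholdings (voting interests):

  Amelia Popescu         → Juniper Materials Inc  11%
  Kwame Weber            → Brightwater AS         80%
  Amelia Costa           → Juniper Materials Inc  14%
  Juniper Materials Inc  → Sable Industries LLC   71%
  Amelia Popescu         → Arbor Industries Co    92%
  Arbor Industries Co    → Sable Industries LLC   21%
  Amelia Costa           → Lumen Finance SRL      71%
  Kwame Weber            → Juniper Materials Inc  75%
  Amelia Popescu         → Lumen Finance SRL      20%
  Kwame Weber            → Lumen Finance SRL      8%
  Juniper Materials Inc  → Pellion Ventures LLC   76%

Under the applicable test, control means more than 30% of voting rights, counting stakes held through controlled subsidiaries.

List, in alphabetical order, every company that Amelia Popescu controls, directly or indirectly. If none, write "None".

Arbor Industries Co

Amelia Popescu holds 92% of Arbor, so Amelia Popescu controls Arbor.
No other company's threshold is met.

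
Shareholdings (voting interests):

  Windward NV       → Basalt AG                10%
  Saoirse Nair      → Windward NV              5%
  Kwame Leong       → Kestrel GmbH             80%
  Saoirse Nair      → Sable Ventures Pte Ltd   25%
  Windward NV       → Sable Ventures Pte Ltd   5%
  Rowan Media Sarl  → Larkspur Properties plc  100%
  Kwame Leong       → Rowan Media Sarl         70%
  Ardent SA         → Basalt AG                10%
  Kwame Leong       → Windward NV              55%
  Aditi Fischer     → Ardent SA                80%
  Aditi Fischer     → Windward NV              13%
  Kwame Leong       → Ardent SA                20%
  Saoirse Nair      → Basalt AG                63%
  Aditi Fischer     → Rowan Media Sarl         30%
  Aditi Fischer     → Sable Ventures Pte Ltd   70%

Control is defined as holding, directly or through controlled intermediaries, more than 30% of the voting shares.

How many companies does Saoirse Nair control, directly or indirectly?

Saoirse holds 63% of Basalt, so Saoirse controls Basalt.
No other company's threshold is met.
Saoirse controls 1 company.

1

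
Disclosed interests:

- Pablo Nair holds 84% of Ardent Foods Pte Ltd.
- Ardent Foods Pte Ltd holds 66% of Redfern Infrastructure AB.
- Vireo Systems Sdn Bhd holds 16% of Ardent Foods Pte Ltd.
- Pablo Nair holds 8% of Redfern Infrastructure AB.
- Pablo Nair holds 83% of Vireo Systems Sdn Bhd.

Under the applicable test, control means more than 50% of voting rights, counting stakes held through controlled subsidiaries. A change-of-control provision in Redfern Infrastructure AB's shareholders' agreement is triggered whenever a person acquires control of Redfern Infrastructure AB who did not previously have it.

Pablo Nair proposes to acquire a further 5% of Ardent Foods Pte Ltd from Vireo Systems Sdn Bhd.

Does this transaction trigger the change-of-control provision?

No

The purchase adds only to Pablo's holdings (Vireo's stake shrinks), so Pablo is the only person who could newly come to control Redfern.
Pablo holds 83% of Vireo, so Pablo controls Vireo.
Pablo and Vireo together hold 84% + 16% = 100% of Ardent, so Pablo controls Ardent.
Ardent and Pablo together hold 66% + 8% = 74% of Redfern, so Pablo controls Redfern.
So Pablo already controls Redfern before the transaction.
After the purchase, Pablo's direct stake in Ardent rises to 84% + 5% = 89%, and Vireo's stake falls to 11%.
Pablo controlled Redfern already, so this is not a new person acquiring control; every other person's position is unchanged or reduced.
No new person acquires control, so the clause is not triggered.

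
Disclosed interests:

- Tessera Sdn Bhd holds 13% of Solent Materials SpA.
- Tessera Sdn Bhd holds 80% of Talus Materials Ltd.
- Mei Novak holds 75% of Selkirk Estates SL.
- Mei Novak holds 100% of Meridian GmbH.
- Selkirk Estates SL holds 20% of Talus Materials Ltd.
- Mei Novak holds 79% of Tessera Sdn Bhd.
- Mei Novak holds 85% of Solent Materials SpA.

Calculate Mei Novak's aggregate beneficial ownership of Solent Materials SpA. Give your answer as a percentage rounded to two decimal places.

95.27%

Mei reaches Solent along 2 paths.
Via Tessera: 79% × 13% = 10.27%.
Direct stake: 85% = 85%.
Total: 10.27% + 85% = 95.27%.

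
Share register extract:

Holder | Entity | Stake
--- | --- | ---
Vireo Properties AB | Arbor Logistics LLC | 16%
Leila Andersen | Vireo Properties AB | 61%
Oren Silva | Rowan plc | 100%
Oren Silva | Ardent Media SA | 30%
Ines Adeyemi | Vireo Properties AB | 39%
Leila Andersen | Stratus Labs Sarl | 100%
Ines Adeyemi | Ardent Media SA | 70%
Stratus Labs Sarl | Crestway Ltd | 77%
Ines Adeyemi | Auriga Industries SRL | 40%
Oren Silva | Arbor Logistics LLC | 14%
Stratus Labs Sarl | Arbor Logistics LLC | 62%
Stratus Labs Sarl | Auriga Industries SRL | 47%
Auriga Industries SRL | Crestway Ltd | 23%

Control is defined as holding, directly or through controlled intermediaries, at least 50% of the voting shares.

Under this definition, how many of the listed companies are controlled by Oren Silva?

1

Oren holds 100% of Rowan, so Oren controls Rowan.
No other company's threshold is met.
Oren controls 1 company.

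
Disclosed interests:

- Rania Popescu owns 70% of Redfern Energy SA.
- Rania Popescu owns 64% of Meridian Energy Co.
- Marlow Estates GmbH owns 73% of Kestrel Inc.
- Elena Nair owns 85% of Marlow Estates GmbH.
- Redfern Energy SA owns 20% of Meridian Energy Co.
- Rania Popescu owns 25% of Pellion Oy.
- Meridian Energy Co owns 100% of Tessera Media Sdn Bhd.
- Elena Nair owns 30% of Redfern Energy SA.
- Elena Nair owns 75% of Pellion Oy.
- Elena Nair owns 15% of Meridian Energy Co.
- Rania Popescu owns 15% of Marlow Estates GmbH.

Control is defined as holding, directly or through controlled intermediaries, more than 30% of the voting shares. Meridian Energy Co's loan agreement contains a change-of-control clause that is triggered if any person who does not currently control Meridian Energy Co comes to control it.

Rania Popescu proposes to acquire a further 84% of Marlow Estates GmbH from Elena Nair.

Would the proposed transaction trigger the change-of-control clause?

The purchase adds only to Rania's holdings (Elena's stake shrinks), so Rania is the only person who could newly come to control Meridian.
Rania holds 70% of Redfern, so Rania controls Redfern.
Rania and Redfern together hold 64% + 20% = 84% of Meridian, so Rania controls Meridian.
So Rania already controls Meridian before the transaction.
After the purchase, Rania's direct stake in Marlow rises to 15% + 84% = 99%, and Elena's stake falls to 1%.
Rania controlled Meridian already, so this is not a new person acquiring control; every other person's position is unchanged or reduced.
No new person acquires control, so the clause is not triggered.

No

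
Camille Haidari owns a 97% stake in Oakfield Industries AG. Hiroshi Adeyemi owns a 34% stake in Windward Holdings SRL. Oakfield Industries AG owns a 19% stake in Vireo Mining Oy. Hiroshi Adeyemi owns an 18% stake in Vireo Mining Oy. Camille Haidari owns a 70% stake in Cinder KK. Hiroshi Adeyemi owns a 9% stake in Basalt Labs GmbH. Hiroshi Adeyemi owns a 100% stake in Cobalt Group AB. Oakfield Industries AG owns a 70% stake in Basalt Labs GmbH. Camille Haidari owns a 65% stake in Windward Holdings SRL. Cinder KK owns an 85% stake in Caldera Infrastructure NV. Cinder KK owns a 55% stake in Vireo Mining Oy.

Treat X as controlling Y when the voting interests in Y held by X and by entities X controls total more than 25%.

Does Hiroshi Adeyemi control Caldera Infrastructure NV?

No

Hiroshi holds 100% of Cobalt, so Hiroshi controls Cobalt.
Hiroshi holds 34% of Windward, so Hiroshi controls Windward.
Neither Hiroshi nor any entity Hiroshi controls holds any voting interest in Caldera.
So Hiroshi does not control Caldera.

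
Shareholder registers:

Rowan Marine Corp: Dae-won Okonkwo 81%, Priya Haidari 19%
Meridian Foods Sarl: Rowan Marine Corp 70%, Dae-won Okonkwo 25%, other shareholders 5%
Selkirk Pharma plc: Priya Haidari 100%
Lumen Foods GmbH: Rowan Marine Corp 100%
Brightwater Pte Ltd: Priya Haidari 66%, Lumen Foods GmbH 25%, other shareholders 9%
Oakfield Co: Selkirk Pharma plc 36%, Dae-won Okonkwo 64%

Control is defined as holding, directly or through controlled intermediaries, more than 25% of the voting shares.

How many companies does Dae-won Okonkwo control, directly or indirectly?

Dae-won holds 81% of Rowan, so Dae-won controls Rowan.
Rowan and Dae-won together hold 70% + 25% = 95% of Meridian, so Dae-won controls Meridian.
Rowan holds 100% of Lumen, so Dae-won controls Lumen.
Dae-won holds 64% of Oakfield, so Dae-won controls Oakfield.
No other company's threshold is met.
Dae-won controls 4 companies.

4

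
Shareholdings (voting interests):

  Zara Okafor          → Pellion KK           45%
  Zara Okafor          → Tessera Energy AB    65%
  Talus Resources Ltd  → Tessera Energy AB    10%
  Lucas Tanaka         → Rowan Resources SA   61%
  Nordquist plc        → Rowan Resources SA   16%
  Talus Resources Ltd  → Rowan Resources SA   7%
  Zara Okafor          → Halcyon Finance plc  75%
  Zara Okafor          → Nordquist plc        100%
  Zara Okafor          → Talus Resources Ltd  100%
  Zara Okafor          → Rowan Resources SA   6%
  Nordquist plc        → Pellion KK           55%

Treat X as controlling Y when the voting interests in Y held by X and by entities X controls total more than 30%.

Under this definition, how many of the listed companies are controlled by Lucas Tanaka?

Lucas holds 61% of Rowan, so Lucas controls Rowan.
No other company's threshold is met.
Lucas controls 1 company.

1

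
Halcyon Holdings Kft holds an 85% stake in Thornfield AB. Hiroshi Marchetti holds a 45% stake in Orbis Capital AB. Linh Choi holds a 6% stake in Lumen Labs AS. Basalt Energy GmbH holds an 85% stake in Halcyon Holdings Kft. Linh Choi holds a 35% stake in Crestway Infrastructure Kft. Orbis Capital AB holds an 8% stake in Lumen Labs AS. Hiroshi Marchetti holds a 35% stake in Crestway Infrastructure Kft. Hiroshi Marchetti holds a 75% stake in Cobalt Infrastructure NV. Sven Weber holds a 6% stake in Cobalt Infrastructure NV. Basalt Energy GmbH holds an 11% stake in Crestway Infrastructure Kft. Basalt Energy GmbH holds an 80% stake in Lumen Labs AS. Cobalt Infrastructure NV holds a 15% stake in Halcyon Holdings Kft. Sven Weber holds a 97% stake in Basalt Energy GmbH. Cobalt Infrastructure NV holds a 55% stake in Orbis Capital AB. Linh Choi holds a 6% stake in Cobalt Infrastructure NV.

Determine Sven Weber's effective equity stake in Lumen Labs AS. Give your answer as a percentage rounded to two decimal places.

Sven reaches Lumen along 2 paths.
Via Basalt: 97% × 80% = 77.6%.
Via Cobalt → Orbis: 6% × 55% × 8% = 0.264%.
Total: 77.6% + 0.264% = 77.864%.
Rounded: 77.86%.

77.86%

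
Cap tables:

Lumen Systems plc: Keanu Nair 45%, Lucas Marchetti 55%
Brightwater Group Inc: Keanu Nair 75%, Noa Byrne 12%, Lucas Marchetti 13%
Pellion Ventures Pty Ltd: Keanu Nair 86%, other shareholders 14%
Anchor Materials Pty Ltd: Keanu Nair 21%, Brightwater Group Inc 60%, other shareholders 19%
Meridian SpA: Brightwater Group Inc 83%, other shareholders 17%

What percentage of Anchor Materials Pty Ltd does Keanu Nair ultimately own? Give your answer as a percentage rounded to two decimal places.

Keanu reaches Anchor along 2 paths.
Direct stake: 21% = 21%.
Via Brightwater: 75% × 60% = 45%.
Total: 21% + 45% = 66%.
Rounded: 66.00%.

66.00%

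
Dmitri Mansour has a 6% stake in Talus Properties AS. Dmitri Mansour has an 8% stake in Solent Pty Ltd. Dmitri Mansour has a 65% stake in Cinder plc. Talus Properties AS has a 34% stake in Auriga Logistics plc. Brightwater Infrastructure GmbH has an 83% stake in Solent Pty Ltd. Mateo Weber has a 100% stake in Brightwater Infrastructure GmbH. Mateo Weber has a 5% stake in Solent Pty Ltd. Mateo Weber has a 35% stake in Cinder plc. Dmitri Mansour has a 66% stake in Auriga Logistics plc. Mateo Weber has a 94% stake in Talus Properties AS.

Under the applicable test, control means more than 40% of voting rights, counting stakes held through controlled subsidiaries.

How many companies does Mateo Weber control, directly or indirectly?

3

Mateo holds 94% of Talus, so Mateo controls Talus.
Mateo holds 100% of Brightwater, so Mateo controls Brightwater.
Mateo and Brightwater together hold 5% + 83% = 88% of Solent, so Mateo controls Solent.
No other company's threshold is met.
Mateo controls 3 companies.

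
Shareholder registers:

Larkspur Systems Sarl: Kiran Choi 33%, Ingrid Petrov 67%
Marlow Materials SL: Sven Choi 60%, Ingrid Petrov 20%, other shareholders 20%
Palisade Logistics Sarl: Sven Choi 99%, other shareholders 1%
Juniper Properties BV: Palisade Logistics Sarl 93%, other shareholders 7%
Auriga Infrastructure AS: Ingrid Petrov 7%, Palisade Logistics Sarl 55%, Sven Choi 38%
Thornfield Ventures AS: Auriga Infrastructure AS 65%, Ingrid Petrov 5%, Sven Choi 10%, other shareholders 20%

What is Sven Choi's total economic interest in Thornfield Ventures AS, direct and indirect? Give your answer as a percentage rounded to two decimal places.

Sven reaches Thornfield along 3 paths.
Via Palisade → Auriga: 99% × 55% × 65% = 35.3925%.
Via Auriga: 38% × 65% = 24.7%.
Direct stake: 10% = 10%.
Total: 35.3925% + 24.7% + 10% = 70.0925%.
Rounded: 70.09%.

70.09%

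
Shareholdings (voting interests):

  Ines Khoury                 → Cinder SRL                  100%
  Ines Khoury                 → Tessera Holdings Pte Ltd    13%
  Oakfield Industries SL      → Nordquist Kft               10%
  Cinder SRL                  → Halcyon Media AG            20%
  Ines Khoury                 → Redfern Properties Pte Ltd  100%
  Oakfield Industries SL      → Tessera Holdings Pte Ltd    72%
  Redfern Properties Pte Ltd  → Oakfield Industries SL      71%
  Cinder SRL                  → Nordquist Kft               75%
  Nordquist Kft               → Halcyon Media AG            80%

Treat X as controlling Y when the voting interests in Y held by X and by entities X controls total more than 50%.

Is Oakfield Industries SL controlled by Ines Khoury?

Ines holds 100% of Redfern, so Ines controls Redfern.
Redfern holds 71% of Oakfield, so Ines controls Oakfield.

Yes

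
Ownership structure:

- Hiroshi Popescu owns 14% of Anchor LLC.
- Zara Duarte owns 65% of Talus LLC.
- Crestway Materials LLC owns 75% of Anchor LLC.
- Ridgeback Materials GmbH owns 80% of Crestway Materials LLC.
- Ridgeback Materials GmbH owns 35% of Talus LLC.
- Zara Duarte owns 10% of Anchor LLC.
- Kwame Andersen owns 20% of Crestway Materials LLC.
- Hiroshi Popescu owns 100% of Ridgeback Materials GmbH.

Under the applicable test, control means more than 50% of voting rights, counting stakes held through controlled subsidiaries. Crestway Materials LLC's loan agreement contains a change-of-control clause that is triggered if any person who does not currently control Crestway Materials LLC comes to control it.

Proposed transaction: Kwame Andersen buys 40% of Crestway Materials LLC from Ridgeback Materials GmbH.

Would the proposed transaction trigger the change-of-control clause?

Yes

The purchase adds only to Kwame's holdings (Ridgeback's stake shrinks), so Kwame is the only person who could newly come to control Crestway.
Kwame's largest direct stake is 20% in Crestway, which does not meet the threshold, so Kwame controls no company.
In Crestway, Kwame's side holds only 20%, not > 50%.
So before the transaction, Kwame does not control Crestway.
After the purchase, Kwame's direct stake in Crestway rises to 20% + 40% = 60%, and Ridgeback's stake falls to 40%.
Kwame holds 60% of Crestway, so Kwame controls Crestway.
Kwame did not control Crestway before and does after, so the clause is triggered.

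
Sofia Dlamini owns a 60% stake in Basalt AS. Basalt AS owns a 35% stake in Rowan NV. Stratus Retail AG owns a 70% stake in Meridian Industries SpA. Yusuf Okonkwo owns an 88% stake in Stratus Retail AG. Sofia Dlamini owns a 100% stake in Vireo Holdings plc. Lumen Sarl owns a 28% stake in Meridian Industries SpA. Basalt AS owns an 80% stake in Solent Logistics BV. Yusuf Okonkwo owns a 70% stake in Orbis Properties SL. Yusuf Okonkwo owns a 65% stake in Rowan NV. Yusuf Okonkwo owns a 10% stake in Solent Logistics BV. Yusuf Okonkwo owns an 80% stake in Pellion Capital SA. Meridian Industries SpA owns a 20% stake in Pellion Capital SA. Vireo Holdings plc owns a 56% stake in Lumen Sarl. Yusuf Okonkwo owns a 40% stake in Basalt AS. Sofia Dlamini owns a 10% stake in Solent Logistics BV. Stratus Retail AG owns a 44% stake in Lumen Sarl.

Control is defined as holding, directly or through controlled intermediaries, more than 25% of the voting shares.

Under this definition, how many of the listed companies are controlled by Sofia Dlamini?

6

Sofia holds 60% of Basalt, so Sofia controls Basalt.
Sofia holds 100% of Vireo, so Sofia controls Vireo.
Sofia and Basalt together hold 10% + 80% = 90% of Solent, so Sofia controls Solent.
Vireo holds 56% of Lumen, so Sofia controls Lumen.
Basalt holds 35% of Rowan, so Sofia controls Rowan.
Lumen holds 28% of Meridian, so Sofia controls Meridian.
No other company's threshold is met.
Sofia controls 6 companies.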